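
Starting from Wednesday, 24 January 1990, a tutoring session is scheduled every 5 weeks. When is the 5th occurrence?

13 June 1990

The 5th occurrence is 4 intervals after the first: 4 × 35 = 140 days after 24 January 1990.
January has 31 days — 7 days to the end of January leaves 133.
February has 28 days (105 left).
March has 31 days (74 left).
April has 30 days (44 left).
May has 31 days (13 left).
13 days into June → 13 June 1990.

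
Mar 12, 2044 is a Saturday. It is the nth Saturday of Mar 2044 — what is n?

2nd

Day 12 falls in week ⌈12/7⌉ of the month.
Days 1–7 hold the 1st Saturday, 8–14 the 2nd, 15–21 the 3rd, 22–28 the 4th, 29–31 the 5th.
12 is in the range for the 2nd.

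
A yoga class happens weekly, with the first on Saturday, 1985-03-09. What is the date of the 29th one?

The 29th occurrence is 28 intervals after the first: 28 × 7 = 196 days after 1985-03-09.
March has 31 days — 22 days to the end of March leaves 174.
April has 30 days (144 left).
May has 31 days (113 left).
June has 30 days (83 left).
July has 31 days (52 left).
August has 31 days (21 left).
21 days into September → 1985-09-21.

1985-09-21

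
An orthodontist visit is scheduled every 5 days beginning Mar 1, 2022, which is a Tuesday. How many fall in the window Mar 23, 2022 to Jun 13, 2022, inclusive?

Occurrences land 5·i days after Mar 1, 2022 for i = 0, 1, 2, …
Mar 23, 2022 is 22 days after the start; 22 ÷ 5 = 4 remainder 2; since the remainder is 2, round up to i = 5. First occurrence in the window: #6 on Mar 26, 2022 (5×5 = 25 days in).
Jun 13, 2022 is 104 days after the start; 104 ÷ 5 = 20 remainder 4. Last occurrence in the window: #21 on Jun 9, 2022.
Occurrences #6 through #21: 16 in total.

16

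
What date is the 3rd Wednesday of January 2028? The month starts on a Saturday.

January 2028 begins on a Saturday, so the first Wednesday is January 5 (4 days later).
The 3rd Wednesday is 2 weeks later: 5 + 14 = 19.

2028-01-19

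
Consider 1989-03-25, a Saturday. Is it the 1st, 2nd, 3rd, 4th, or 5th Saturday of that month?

Day 25 falls in week ⌈25/7⌉ of the month.
Days 1–7 hold the 1st Saturday, 8–14 the 2nd, 15–21 the 3rd, 22–28 the 4th, 29–31 the 5th.
25 is in the range for the 4th.

4th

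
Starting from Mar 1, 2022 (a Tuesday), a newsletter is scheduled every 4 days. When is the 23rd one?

May 28, 2022

The 23rd occurrence is 22 intervals after the first: 22 × 4 = 88 days after Mar 1, 2022.
Mar has 31 days — 30 days to the end of Mar leaves 58.
Apr has 30 days (28 left).
28 days into May → May 28, 2022.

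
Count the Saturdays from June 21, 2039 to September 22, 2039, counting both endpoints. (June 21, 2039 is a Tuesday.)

June 21, 2039 is a Tuesday; the first Saturday on or after it is June 25, 2039 (4 days later).
From June 25, 2039 to September 22, 2039: 5 + 31 + 31 + 22 = 89 days (rest of June, July, August, September).
89 ÷ 7 = 12 full weeks with remainder 5, so 12 more Saturdays after the first → 13.

13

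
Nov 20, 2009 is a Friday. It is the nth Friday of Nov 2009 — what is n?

Day 20 falls in week ⌈20/7⌉ of the month.
Days 1–7 hold the 1st Friday, 8–14 the 2nd, 15–21 the 3rd, 22–28 the 4th, 29–31 the 5th.
20 is in the range for the 3rd.

3rd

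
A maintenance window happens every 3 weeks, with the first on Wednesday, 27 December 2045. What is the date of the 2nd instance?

The 2nd occurrence is 1 interval after the first: 1 × 21 = 21 days after 27 December 2045.
December has 31 days — 4 days to the end of December leaves 17.
17 days into January → 17 January 2046.

17 January 2046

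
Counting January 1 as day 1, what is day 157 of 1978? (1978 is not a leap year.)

Jan has 31 days (157 − 31 = 126 remain).
Feb has 28 days (126 − 28 = 98 remain).
Mar has 31 days (98 − 31 = 67 remain).
Apr has 30 days (67 − 30 = 37 remain).
May has 31 days (37 − 31 = 6 remain).
6 into Jun → Jun 6.

Jun 6, 1978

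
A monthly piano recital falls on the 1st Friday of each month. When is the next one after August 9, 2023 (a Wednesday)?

August 2023 starts on a Tuesday, so its 1st Friday is August 4, 2023 (3 days in).
That is not after August 9, 2023, so look at September 2023.
September 2023 starts on a Friday, so its 1st Friday is September 1, 2023.

September 1, 2023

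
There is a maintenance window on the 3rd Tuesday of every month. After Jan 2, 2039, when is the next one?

Jan 18, 2039

Jan 2039 starts on a Saturday; its first Tuesday is the 4th, so the 3rd Tuesday is the 18th — Jan 18, 2039.
Jan 18, 2039 is after Jan 2, 2039, so that is the next one.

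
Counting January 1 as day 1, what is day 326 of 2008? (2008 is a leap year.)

January has 31 days (326 − 31 = 295 remain).
February has 29 days (295 − 29 = 266 remain).
March has 31 days (266 − 31 = 235 remain).
April has 30 days (235 − 30 = 205 remain).
May has 31 days (205 − 31 = 174 remain).
June has 30 days (174 − 30 = 144 remain).
July has 31 days (144 − 31 = 113 remain).
August has 31 days (113 − 31 = 82 remain).
September has 30 days (82 − 30 = 52 remain).
October has 31 days (52 − 31 = 21 remain).
21 into November → November 21.

November 21, 2008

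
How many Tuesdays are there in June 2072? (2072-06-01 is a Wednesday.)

2072-06-01 is a Wednesday; the first Tuesday on or after it is 2072-06-07 (6 days later).
From 2072-06-07 to 2072-06-30 is 30 − 7 = 23 days.
23 ÷ 7 = 3 full weeks with remainder 2, so 3 more Tuesdays after the first → 4.

4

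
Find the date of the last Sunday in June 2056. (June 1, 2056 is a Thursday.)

June 2056 begins on a Thursday, so the first Sunday is June 4 (3 days later).
June 2056 has 30 days. Adding weeks: 4, 11, 18, 25 — the last one ≤ 30 is the 25th.

25 June 2056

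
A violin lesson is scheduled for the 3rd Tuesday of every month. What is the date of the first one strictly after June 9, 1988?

June 21, 1988

June 1988 starts on a Wednesday; its first Tuesday is the 7th, so the 3rd Tuesday is the 21st — June 21, 1988.
June 21, 1988 is after June 9, 1988, so that is the next one.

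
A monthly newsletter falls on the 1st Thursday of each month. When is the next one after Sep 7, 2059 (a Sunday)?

Sep 2059 starts on a Monday, so its 1st Thursday is Sep 4, 2059 (3 days in).
That is not after Sep 7, 2059, so look at Oct 2059.
Oct 2059 starts on a Wednesday, so its 1st Thursday is Oct 2, 2059 (1 day in).

Oct 2, 2059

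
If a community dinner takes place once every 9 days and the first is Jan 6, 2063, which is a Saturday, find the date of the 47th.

Feb 24, 2064

The 47th occurrence is 46 intervals after the first: 46 × 9 = 414 days after Jan 6, 2063.
Jan has 31 days — 25 days to the end of Jan leaves 389.
Feb has 28 days (361 left).
Mar has 31 days (330 left).
Apr has 30 days (300 left).
May has 31 days (269 left).
Jun has 30 days (239 left).
Jul has 31 days (208 left).
Aug has 31 days (177 left).
Sep has 30 days (147 left).
Oct has 31 days (116 left).
Nov has 30 days (86 left).
Dec has 31 days (55 left).
Jan has 31 days (24 left).
24 days into Feb → Feb 24, 2064.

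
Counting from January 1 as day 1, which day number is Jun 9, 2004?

Days in months before Jun: 31 + 29 + 31 + 30 + 31 = 152.
Plus 9 days into Jun → day 161.

161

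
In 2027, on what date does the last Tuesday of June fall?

The first Tuesday of June 2027 is June 1.
June 2027 has 30 days. Adding weeks: 1, 8, 15, 22, 29 — the last one ≤ 30 is the 29th.

2027-06-29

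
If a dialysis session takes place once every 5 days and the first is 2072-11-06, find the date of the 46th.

2073-06-19

The 46th occurrence is 45 intervals after the first: 45 × 5 = 225 days after 2072-11-06.
November has 30 days — 24 days to the end of November leaves 201.
December has 31 days (170 left).
January has 31 days (139 left).
February has 28 days (111 left).
March has 31 days (80 left).
April has 30 days (50 left).
May has 31 days (19 left).
19 days into June → 2073-06-19.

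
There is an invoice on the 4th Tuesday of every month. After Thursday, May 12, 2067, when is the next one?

May 24, 2067

May 2067 starts on a Sunday; its first Tuesday is the 3rd, so the 4th Tuesday is the 24th — May 24, 2067.
May 24, 2067 is after May 12, 2067, so that is the next one.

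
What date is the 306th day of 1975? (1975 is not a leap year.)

1975-11-02

January has 31 days (306 − 31 = 275 remain).
February has 28 days (275 − 28 = 247 remain).
March has 31 days (247 − 31 = 216 remain).
April has 30 days (216 − 30 = 186 remain).
May has 31 days (186 − 31 = 155 remain).
June has 30 days (155 − 30 = 125 remain).
July has 31 days (125 − 31 = 94 remain).
August has 31 days (94 − 31 = 63 remain).
September has 30 days (63 − 30 = 33 remain).
October has 31 days (33 − 31 = 2 remain).
2 into November → November 2.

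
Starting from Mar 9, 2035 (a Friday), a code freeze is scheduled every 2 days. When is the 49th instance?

Jun 13, 2035

The 49th occurrence is 48 intervals after the first: 48 × 2 = 96 days after Mar 9, 2035.
Mar has 31 days — 22 days to the end of Mar leaves 74.
Apr has 30 days (44 left).
May has 31 days (13 left).
13 days into Jun → Jun 13, 2035.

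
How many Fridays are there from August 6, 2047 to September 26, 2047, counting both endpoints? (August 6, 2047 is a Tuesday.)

7

August 6, 2047 is a Tuesday; the first Friday on or after it is August 9, 2047 (3 days later).
From August 9, 2047 to September 26, 2047: 22 + 26 = 48 days (rest of August, September).
48 ÷ 7 = 6 full weeks with remainder 6, so 6 more Fridays after the first → 7.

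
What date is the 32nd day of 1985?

February 1, 1985

January has 31 days (32 − 31 = 1 remain).
1 into February → February 1.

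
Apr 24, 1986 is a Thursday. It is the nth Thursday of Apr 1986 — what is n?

4th

Day 24 falls in week ⌈24/7⌉ of the month.
Days 1–7 hold the 1st Thursday, 8–14 the 2nd, 15–21 the 3rd, 22–28 the 4th, 29–31 the 5th.
24 is in the range for the 4th.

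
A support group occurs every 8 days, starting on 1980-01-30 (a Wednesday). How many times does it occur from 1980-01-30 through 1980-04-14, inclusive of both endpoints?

10

Occurrences land 8·i days after 1980-01-30 for i = 0, 1, 2, …
The window opens on the start date, so the first occurrence inside is #1 on 1980-01-30.
1980-04-14 is 75 days after the start; 75 ÷ 8 = 9 remainder 3. Last occurrence in the window: #10 on 1980-04-11.
Occurrences #1 through #10: 10 in total.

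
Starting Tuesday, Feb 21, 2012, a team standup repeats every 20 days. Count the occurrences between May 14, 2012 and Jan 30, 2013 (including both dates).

13

Occurrences land 20·i days after Feb 21, 2012 for i = 0, 1, 2, …
May 14, 2012 is 83 days after the start; 83 ÷ 20 = 4 remainder 3; since the remainder is 3, round up to i = 5. First occurrence in the window: #6 on May 31, 2012 (5×20 = 100 days in).
Jan 30, 2013 is 344 days after the start; 344 ÷ 20 = 17 remainder 4. Last occurrence in the window: #18 on Jan 26, 2013.
Occurrences #6 through #18: 13 in total.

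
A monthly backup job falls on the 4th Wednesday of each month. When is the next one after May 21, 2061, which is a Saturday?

May 25, 2061

May 2061 starts on a Sunday; its first Wednesday is the 4th, so the 4th Wednesday is the 25th — May 25, 2061.
May 25, 2061 is after May 21, 2061, so that is the next one.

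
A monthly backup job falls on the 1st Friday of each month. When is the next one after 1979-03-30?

March 1979 starts on a Thursday, so its 1st Friday is 1979-03-02 (1 day in).
That is not after 1979-03-30, so look at April 1979.
April 1979 starts on a Sunday, so its 1st Friday is 1979-04-06 (5 days in).

1979-04-06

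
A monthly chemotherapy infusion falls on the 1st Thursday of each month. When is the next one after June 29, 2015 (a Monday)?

July 2, 2015

June 2015 starts on a Monday, so its 1st Thursday is June 4, 2015 (3 days in).
That is not after June 29, 2015, so look at July 2015.
July 2015 starts on a Wednesday, so its 1st Thursday is July 2, 2015 (1 day in).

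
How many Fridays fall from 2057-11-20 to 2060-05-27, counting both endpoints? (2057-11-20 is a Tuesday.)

2057-11-20 is a Tuesday; the first Friday on or after it is 2057-11-23 (3 days later).
From 2057-11-23 to 2060-05-27: 38 + 365 + 365 + 148 = 916 days (rest of 2057, 2058, 2059, to 2060-05-27 in 2060).
916 ÷ 7 = 130 full weeks with remainder 6, so 130 more Fridays after the first → 131.

131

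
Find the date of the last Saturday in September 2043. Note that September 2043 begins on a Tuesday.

26 September 2043

September 2043 begins on a Tuesday, so the first Saturday is September 5 (4 days later).
September 2043 has 30 days. Adding weeks: 5, 12, 19, 26 — the last one ≤ 30 is the 26th.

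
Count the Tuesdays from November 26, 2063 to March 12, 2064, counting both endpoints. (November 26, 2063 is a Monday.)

November 26, 2063 is a Monday; the first Tuesday on or after it is November 27, 2063 (1 day later).
From November 27, 2063 to March 12, 2064: 3 + 31 + 31 + 29 + 12 = 106 days (rest of November, December, January, February, March).
106 ÷ 7 = 15 full weeks with remainder 1, so 15 more Tuesdays after the first → 16.

16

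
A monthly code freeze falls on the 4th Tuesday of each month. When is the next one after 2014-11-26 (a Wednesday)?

November 2014 starts on a Saturday; its first Tuesday is the 4th, so the 4th Tuesday is the 25th — 2014-11-25.
That is not after 2014-11-26, so look at December 2014.
December 2014 starts on a Monday; its first Tuesday is the 2nd, so the 4th Tuesday is the 23rd — 2014-12-23.

2014-12-23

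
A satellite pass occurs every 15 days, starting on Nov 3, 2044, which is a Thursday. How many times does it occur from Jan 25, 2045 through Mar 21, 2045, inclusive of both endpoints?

4

Occurrences land 15·i days after Nov 3, 2044 for i = 0, 1, 2, …
Jan 25, 2045 is 83 days after the start; 83 ÷ 15 = 5 remainder 8; since the remainder is 8, round up to i = 6. First occurrence in the window: #7 on Feb 1, 2045 (6×15 = 90 days in).
Mar 21, 2045 is 138 days after the start; 138 ÷ 15 = 9 remainder 3. Last occurrence in the window: #10 on Mar 18, 2045.
Occurrences #7 through #10: 4 in total.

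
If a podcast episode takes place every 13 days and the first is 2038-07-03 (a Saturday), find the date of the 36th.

2039-10-01

The 36th occurrence is 35 intervals after the first: 35 × 13 = 455 days after 2038-07-03.
July has 31 days — 28 days to the end of July leaves 427.
From end of July to end of 2038 is 153 days (274 left).
January has 31 days (243 left).
February has 28 days (215 left).
March has 31 days (184 left).
April has 30 days (154 left).
May has 31 days (123 left).
June has 30 days (93 left).
July has 31 days (62 left).
August has 31 days (31 left).
September has 30 days (1 left).
1 day into October → 2039-10-01.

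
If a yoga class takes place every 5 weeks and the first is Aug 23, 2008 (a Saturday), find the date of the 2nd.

Sep 27, 2008

The 2nd occurrence is 1 interval after the first: 1 × 35 = 35 days after Aug 23, 2008.
Aug has 31 days — 8 days to the end of Aug leaves 27.
27 days into Sep → Sep 27, 2008.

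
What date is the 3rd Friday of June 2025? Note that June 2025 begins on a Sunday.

2025-06-20

June 2025 begins on a Sunday, so the first Friday is June 6 (5 days later).
The 3rd Friday is 2 weeks later: 6 + 14 = 20.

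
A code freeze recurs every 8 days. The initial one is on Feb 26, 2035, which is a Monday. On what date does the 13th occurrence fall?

The 13th occurrence is 12 intervals after the first: 12 × 8 = 96 days after Feb 26, 2035.
Feb has 28 days — 2 days to the end of Feb leaves 94.
Mar has 31 days (63 left).
Apr has 30 days (33 left).
May has 31 days (2 left).
2 days into Jun → Jun 2, 2035.

Jun 2, 2035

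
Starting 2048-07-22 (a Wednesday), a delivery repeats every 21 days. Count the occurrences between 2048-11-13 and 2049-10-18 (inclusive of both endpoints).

Occurrences land 21·i days after 2048-07-22 for i = 0, 1, 2, …
2048-11-13 is 114 days after the start; 114 ÷ 21 = 5 remainder 9; since the remainder is 9, round up to i = 6. First occurrence in the window: #7 on 2048-11-25 (6×21 = 126 days in).
2049-10-18 is 453 days after the start; 453 ÷ 21 = 21 remainder 12. Last occurrence in the window: #22 on 2049-10-06.
Occurrences #7 through #22: 16 in total.

16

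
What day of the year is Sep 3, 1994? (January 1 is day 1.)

Days in months before Sep: 31 + 28 + 31 + 30 + 31 + 30 + 31 + 31 = 243.
Plus 3 days into Sep → day 246.

246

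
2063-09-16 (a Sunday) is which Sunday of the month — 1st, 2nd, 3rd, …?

3rd

Day 16 falls in week ⌈16/7⌉ of the month.
Days 1–7 hold the 1st Sunday, 8–14 the 2nd, 15–21 the 3rd, 22–28 the 4th, 29–31 the 5th.
16 is in the range for the 3rd.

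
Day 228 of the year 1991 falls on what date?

Jan has 31 days (228 − 31 = 197 remain).
Feb has 28 days (197 − 28 = 169 remain).
Mar has 31 days (169 − 31 = 138 remain).
Apr has 30 days (138 − 30 = 108 remain).
May has 31 days (108 − 31 = 77 remain).
Jun has 30 days (77 − 30 = 47 remain).
Jul has 31 days (47 − 31 = 16 remain).
16 into Aug → Aug 16.

Aug 16, 1991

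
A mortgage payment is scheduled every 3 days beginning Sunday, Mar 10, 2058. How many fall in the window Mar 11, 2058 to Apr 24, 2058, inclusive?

15

Occurrences land 3·i days after Mar 10, 2058 for i = 0, 1, 2, …
Mar 11, 2058 is 1 day after the start; 1 ÷ 3 = 0 remainder 1; since the remainder is 1, round up to i = 1. First occurrence in the window: #2 on Mar 13, 2058 (1×3 = 3 days in).
Apr 24, 2058 is 45 days after the start; 45 ÷ 3 = 15 remainder 0. Last occurrence in the window: #16 on Apr 24, 2058.
Occurrences #2 through #16: 15 in total.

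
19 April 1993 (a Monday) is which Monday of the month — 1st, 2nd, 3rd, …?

3rd

Day 19 falls in week ⌈19/7⌉ of the month.
Days 1–7 hold the 1st Monday, 8–14 the 2nd, 15–21 the 3rd, 22–28 the 4th, 29–31 the 5th.
19 is in the range for the 3rd.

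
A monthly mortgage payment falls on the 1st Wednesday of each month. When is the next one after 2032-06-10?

2032-07-07

June 2032 starts on a Tuesday, so its 1st Wednesday is 2032-06-02 (1 day in).
That is not after 2032-06-10, so look at July 2032.
July 2032 starts on a Thursday, so its 1st Wednesday is 2032-07-07 (6 days in).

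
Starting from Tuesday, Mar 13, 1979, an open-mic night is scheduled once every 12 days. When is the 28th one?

The 28th occurrence is 27 intervals after the first: 27 × 12 = 324 days after Mar 13, 1979.
Mar has 31 days — 18 days to the end of Mar leaves 306.
Apr has 30 days (276 left).
May has 31 days (245 left).
Jun has 30 days (215 left).
Jul has 31 days (184 left).
Aug has 31 days (153 left).
Sep has 30 days (123 left).
Oct has 31 days (92 left).
Nov has 30 days (62 left).
Dec has 31 days (31 left).
31 days into Jan → Jan 31, 1980.

Jan 31, 1980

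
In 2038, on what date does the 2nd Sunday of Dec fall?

Dec 2038 begins on a Wednesday, so the first Sunday is Dec 5 (4 days later).
The 2nd Sunday is 1 weeks later: 5 + 7 = 12.

Dec 12, 2038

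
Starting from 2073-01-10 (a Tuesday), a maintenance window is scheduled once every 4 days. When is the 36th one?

2073-05-30

The 36th occurrence is 35 intervals after the first: 35 × 4 = 140 days after 2073-01-10.
January has 31 days — 21 days to the end of January leaves 119.
February has 28 days (91 left).
March has 31 days (60 left).
April has 30 days (30 left).
30 days into May → 2073-05-30.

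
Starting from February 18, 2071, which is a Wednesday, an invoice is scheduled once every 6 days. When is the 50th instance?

December 9, 2071

The 50th occurrence is 49 intervals after the first: 49 × 6 = 294 days after February 18, 2071.
February has 28 days — 10 days to the end of February leaves 284.
March has 31 days (253 left).
April has 30 days (223 left).
May has 31 days (192 left).
June has 30 days (162 left).
July has 31 days (131 left).
August has 31 days (100 left).
September has 30 days (70 left).
October has 31 days (39 left).
November has 30 days (9 left).
9 days into December → December 9, 2071.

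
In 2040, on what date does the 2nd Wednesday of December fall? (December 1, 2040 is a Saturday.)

2040-12-12

December 2040 begins on a Saturday, so the first Wednesday is December 5 (4 days later).
The 2nd Wednesday is 1 weeks later: 5 + 7 = 12.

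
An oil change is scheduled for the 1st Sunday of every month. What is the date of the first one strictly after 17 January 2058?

3 February 2058

January 2058 starts on a Tuesday, so its 1st Sunday is 6 January 2058 (5 days in).
That is not after 17 January 2058, so look at February 2058.
February 2058 starts on a Friday, so its 1st Sunday is 3 February 2058 (2 days in).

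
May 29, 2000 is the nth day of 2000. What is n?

Days in months before May: 31 + 29 + 31 + 30 = 121.
Plus 29 days into May → day 150.

150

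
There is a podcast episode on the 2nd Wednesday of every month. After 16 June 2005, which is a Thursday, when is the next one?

13 July 2005

June 2005 starts on a Wednesday; its first Wednesday is the 1st, so the 2nd Wednesday is the 8th — 8 June 2005.
That is not after 16 June 2005, so look at July 2005.
July 2005 starts on a Friday; its first Wednesday is the 6th, so the 2nd Wednesday is the 13th — 13 July 2005.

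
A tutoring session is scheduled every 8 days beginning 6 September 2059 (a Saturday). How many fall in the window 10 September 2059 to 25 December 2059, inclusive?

13

Occurrences land 8·i days after 6 September 2059 for i = 0, 1, 2, …
10 September 2059 is 4 days after the start; 4 ÷ 8 = 0 remainder 4; since the remainder is 4, round up to i = 1. First occurrence in the window: #2 on 14 September 2059 (1×8 = 8 days in).
25 December 2059 is 110 days after the start; 110 ÷ 8 = 13 remainder 6. Last occurrence in the window: #14 on 19 December 2059.
Occurrences #2 through #14: 13 in total.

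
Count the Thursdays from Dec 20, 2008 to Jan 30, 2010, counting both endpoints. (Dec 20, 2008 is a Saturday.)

58

Dec 20, 2008 is a Saturday; the first Thursday on or after it is Dec 25, 2008 (5 days later).
From Dec 25, 2008 to Jan 30, 2010: 6 + 365 + 30 = 401 days (rest of 2008, 2009, to Jan 30, 2010 in 2010).
401 ÷ 7 = 57 full weeks with remainder 2, so 57 more Thursdays after the first → 58.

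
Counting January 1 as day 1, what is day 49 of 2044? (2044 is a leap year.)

February 18, 2044

January has 31 days (49 − 31 = 18 remain).
18 into February → February 18.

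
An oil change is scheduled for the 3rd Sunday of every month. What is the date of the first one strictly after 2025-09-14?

September 2025 starts on a Monday; its first Sunday is the 7th, so the 3rd Sunday is the 21st — 2025-09-21.
2025-09-21 is after 2025-09-14, so that is the next one.

2025-09-21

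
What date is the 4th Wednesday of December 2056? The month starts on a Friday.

27 December 2056

December 2056 begins on a Friday, so the first Wednesday is December 6 (5 days later).
The 4th Wednesday is 3 weeks later: 6 + 21 = 27.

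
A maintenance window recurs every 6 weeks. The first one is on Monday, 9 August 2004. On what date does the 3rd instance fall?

The 3rd occurrence is 2 intervals after the first: 2 × 42 = 84 days after 9 August 2004.
August has 31 days — 22 days to the end of August leaves 62.
September has 30 days (32 left).
October has 31 days (1 left).
1 day into November → 1 November 2004.

1 November 2004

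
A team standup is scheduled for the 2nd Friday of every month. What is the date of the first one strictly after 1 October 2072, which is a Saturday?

14 October 2072

October 2072 starts on a Saturday; its first Friday is the 7th, so the 2nd Friday is the 14th — 14 October 2072.
14 October 2072 is after 1 October 2072, so that is the next one.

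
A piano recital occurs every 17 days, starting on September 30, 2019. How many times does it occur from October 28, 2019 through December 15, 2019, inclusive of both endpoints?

Occurrences land 17·i days after September 30, 2019 for i = 0, 1, 2, …
October 28, 2019 is 28 days after the start; 28 ÷ 17 = 1 remainder 11; since the remainder is 11, round up to i = 2. First occurrence in the window: #3 on November 3, 2019 (2×17 = 34 days in).
December 15, 2019 is 76 days after the start; 76 ÷ 17 = 4 remainder 8. Last occurrence in the window: #5 on December 7, 2019.
Occurrences #3 through #5: 3 in total.

3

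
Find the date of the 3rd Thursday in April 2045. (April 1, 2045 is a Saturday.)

2045-04-20

April 2045 begins on a Saturday, so the first Thursday is April 6 (5 days later).
The 3rd Thursday is 2 weeks later: 6 + 14 = 20.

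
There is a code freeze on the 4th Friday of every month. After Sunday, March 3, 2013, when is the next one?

March 2013 starts on a Friday; its first Friday is the 1st, so the 4th Friday is the 22nd — March 22, 2013.
March 22, 2013 is after March 3, 2013, so that is the next one.

March 22, 2013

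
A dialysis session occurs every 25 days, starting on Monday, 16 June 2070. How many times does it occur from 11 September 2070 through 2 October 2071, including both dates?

Occurrences land 25·i days after 16 June 2070 for i = 0, 1, 2, …
11 September 2070 is 87 days after the start; 87 ÷ 25 = 3 remainder 12; since the remainder is 12, round up to i = 4. First occurrence in the window: #5 on 24 September 2070 (4×25 = 100 days in).
2 October 2071 is 473 days after the start; 473 ÷ 25 = 18 remainder 23. Last occurrence in the window: #19 on 9 September 2071.
Occurrences #5 through #19: 15 in total.

15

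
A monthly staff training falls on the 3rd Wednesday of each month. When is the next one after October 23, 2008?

October 2008 starts on a Wednesday; its first Wednesday is the 1st, so the 3rd Wednesday is the 15th — October 15, 2008.
That is not after October 23, 2008, so look at November 2008.
November 2008 starts on a Saturday; its first Wednesday is the 5th, so the 3rd Wednesday is the 19th — November 19, 2008.

November 19, 2008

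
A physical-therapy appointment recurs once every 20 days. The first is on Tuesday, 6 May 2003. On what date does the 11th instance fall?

22 November 2003

The 11th occurrence is 10 intervals after the first: 10 × 20 = 200 days after 6 May 2003.
May has 31 days — 25 days to the end of May leaves 175.
June has 30 days (145 left).
July has 31 days (114 left).
August has 31 days (83 left).
September has 30 days (53 left).
October has 31 days (22 left).
22 days into November → 22 November 2003.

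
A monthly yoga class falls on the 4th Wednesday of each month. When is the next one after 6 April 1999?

April 1999 starts on a Thursday; its first Wednesday is the 7th, so the 4th Wednesday is the 28th — 28 April 1999.
28 April 1999 is after 6 April 1999, so that is the next one.

28 April 1999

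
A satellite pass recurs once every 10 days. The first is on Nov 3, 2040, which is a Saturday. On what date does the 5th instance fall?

The 5th occurrence is 4 intervals after the first: 4 × 10 = 40 days after Nov 3, 2040.
Nov has 30 days — 27 days to the end of Nov leaves 13.
13 days into Dec → Dec 13, 2040.

Dec 13, 2040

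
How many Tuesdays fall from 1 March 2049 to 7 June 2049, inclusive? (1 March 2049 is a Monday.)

1 March 2049 is a Monday; the first Tuesday on or after it is 2 March 2049 (1 day later).
From 2 March 2049 to 7 June 2049: 29 + 30 + 31 + 7 = 97 days (rest of March, April, May, June).
97 ÷ 7 = 13 full weeks with remainder 6, so 13 more Tuesdays after the first → 14.

14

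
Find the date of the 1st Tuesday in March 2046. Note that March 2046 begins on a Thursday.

6 March 2046

March 2046 begins on a Thursday, so the first Tuesday is March 6 (5 days later).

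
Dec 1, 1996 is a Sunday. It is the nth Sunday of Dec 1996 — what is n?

Day 1 falls in week ⌈1/7⌉ of the month.
Days 1–7 hold the 1st Sunday, 8–14 the 2nd, 15–21 the 3rd, 22–28 the 4th, 29–31 the 5th.
1 is in the range for the 1st.

1st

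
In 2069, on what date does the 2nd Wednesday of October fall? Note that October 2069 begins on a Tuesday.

October 9, 2069

October 2069 begins on a Tuesday, so the first Wednesday is October 2 (1 day later).
The 2nd Wednesday is 1 weeks later: 2 + 7 = 9.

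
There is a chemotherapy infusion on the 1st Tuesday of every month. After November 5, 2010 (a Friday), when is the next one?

November 2010 starts on a Monday, so its 1st Tuesday is November 2, 2010 (1 day in).
That is not after November 5, 2010, so look at December 2010.
December 2010 starts on a Wednesday, so its 1st Tuesday is December 7, 2010 (6 days in).

December 7, 2010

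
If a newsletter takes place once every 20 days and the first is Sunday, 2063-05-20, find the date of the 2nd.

2063-06-09

The 2nd occurrence is 1 interval after the first: 1 × 20 = 20 days after 2063-05-20.
May has 31 days — 11 days to the end of May leaves 9.
9 days into June → 2063-06-09.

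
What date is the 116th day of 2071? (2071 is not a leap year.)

Apr 26, 2071

Jan has 31 days (116 − 31 = 85 remain).
Feb has 28 days (85 − 28 = 57 remain).
Mar has 31 days (57 − 31 = 26 remain).
26 into Apr → Apr 26.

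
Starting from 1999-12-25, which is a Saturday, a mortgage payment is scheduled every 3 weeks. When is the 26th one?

2001-06-02

The 26th occurrence is 25 intervals after the first: 25 × 21 = 525 days after 1999-12-25.
December has 31 days — 6 days to the end of December leaves 519.
2000 has 366 days (153 left).
January has 31 days (122 left).
February has 28 days (94 left).
March has 31 days (63 left).
April has 30 days (33 left).
May has 31 days (2 left).
2 days into June → 2001-06-02.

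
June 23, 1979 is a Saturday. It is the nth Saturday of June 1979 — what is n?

4th

Day 23 falls in week ⌈23/7⌉ of the month.
Days 1–7 hold the 1st Saturday, 8–14 the 2nd, 15–21 the 3rd, 22–28 the 4th, 29–31 the 5th.
23 is in the range for the 4th.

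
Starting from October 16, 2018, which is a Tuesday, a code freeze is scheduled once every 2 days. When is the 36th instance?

December 25, 2018

The 36th occurrence is 35 intervals after the first: 35 × 2 = 70 days after October 16, 2018.
October has 31 days — 15 days to the end of October leaves 55.
November has 30 days (25 left).
25 days into December → December 25, 2018.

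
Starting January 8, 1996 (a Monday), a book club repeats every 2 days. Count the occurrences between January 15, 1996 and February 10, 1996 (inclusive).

13

Occurrences land 2·i days after January 8, 1996 for i = 0, 1, 2, …
January 15, 1996 is 7 days after the start; 7 ÷ 2 = 3 remainder 1; since the remainder is 1, round up to i = 4. First occurrence in the window: #5 on January 16, 1996 (4×2 = 8 days in).
February 10, 1996 is 33 days after the start; 33 ÷ 2 = 16 remainder 1. Last occurrence in the window: #17 on February 9, 1996.
Occurrences #5 through #17: 13 in total.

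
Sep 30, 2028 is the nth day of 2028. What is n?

274

Days in months before Sep: 31 + 29 + 31 + 30 + 31 + 30 + 31 + 31 = 244.
Plus 30 days into Sep → day 274.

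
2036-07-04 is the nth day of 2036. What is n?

186

Days in months before July: 31 + 29 + 31 + 30 + 31 + 30 = 182.
Plus 4 days into July → day 186.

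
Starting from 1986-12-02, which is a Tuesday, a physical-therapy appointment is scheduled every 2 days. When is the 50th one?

1987-03-10

The 50th occurrence is 49 intervals after the first: 49 × 2 = 98 days after 1986-12-02.
December has 31 days — 29 days to the end of December leaves 69.
January has 31 days (38 left).
February has 28 days (10 left).
10 days into March → 1987-03-10.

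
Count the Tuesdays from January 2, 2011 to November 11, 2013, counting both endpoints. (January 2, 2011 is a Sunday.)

January 2, 2011 is a Sunday; the first Tuesday on or after it is January 4, 2011 (2 days later).
From January 4, 2011 to November 11, 2013: 361 + 366 + 315 = 1042 days (rest of 2011, 2012, to November 11, 2013 in 2013).
1042 ÷ 7 = 148 full weeks with remainder 6, so 148 more Tuesdays after the first → 149.

149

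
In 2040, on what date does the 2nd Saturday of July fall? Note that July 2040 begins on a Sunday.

July 14, 2040

July 2040 begins on a Sunday, so the first Saturday is July 7 (6 days later).
The 2nd Saturday is 1 weeks later: 7 + 7 = 14.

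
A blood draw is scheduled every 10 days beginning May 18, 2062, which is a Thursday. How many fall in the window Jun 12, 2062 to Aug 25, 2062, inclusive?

7

Occurrences land 10·i days after May 18, 2062 for i = 0, 1, 2, …
Jun 12, 2062 is 25 days after the start; 25 ÷ 10 = 2 remainder 5; since the remainder is 5, round up to i = 3. First occurrence in the window: #4 on Jun 17, 2062 (3×10 = 30 days in).
Aug 25, 2062 is 99 days after the start; 99 ÷ 10 = 9 remainder 9. Last occurrence in the window: #10 on Aug 16, 2062.
Occurrences #4 through #10: 7 in total.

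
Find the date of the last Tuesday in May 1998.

The first Tuesday of May 1998 is May 5.
May 1998 has 31 days. Adding weeks: 5, 12, 19, 26 — the last one ≤ 31 is the 26th.

May 26, 1998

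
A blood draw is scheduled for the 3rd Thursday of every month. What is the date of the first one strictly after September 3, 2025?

September 2025 starts on a Monday; its first Thursday is the 4th, so the 3rd Thursday is the 18th — September 18, 2025.
September 18, 2025 is after September 3, 2025, so that is the next one.

September 18, 2025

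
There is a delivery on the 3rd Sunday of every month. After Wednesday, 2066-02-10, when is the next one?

2066-02-21

February 2066 starts on a Monday; its first Sunday is the 7th, so the 3rd Sunday is the 21st — 2066-02-21.
2066-02-21 is after 2066-02-10, so that is the next one.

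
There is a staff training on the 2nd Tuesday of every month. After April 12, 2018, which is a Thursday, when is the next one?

April 2018 starts on a Sunday; its first Tuesday is the 3rd, so the 2nd Tuesday is the 10th — April 10, 2018.
That is not after April 12, 2018, so look at May 2018.
May 2018 starts on a Tuesday; its first Tuesday is the 1st, so the 2nd Tuesday is the 8th — May 8, 2018.

May 8, 2018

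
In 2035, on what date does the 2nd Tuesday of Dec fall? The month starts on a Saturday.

Dec 2035 begins on a Saturday, so the first Tuesday is Dec 4 (3 days later).
The 2nd Tuesday is 1 weeks later: 4 + 7 = 11.

Dec 11, 2035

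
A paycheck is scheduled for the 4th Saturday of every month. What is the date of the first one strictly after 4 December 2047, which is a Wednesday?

28 December 2047

December 2047 starts on a Sunday; its first Saturday is the 7th, so the 4th Saturday is the 28th — 28 December 2047.
28 December 2047 is after 4 December 2047, so that is the next one.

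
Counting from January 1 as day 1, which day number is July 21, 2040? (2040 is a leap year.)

203

Days in months before July: 31 + 29 + 31 + 30 + 31 + 30 = 182.
Plus 21 days into July → day 203.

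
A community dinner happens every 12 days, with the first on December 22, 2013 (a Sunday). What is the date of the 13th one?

The 13th occurrence is 12 intervals after the first: 12 × 12 = 144 days after December 22, 2013.
December has 31 days — 9 days to the end of December leaves 135.
January has 31 days (104 left).
February has 28 days (76 left).
March has 31 days (45 left).
April has 30 days (15 left).
15 days into May → May 15, 2014.

May 15, 2014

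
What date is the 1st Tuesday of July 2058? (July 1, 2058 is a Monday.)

July 2058 begins on a Monday, so the first Tuesday is July 2 (1 day later).

July 2, 2058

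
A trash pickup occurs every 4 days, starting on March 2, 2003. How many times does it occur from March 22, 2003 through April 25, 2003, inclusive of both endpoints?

9

Occurrences land 4·i days after March 2, 2003 for i = 0, 1, 2, …
March 22, 2003 is 20 days after the start; 20 ÷ 4 = 5 remainder 0. First occurrence in the window: #6 on March 22, 2003 (5×4 = 20 days in).
April 25, 2003 is 54 days after the start; 54 ÷ 4 = 13 remainder 2. Last occurrence in the window: #14 on April 23, 2003.
Occurrences #6 through #14: 9 in total.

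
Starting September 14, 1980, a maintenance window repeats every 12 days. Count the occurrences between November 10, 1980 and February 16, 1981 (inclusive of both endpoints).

8

Occurrences land 12·i days after September 14, 1980 for i = 0, 1, 2, …
November 10, 1980 is 57 days after the start; 57 ÷ 12 = 4 remainder 9; since the remainder is 9, round up to i = 5. First occurrence in the window: #6 on November 13, 1980 (5×12 = 60 days in).
February 16, 1981 is 155 days after the start; 155 ÷ 12 = 12 remainder 11. Last occurrence in the window: #13 on February 5, 1981.
Occurrences #6 through #13: 8 in total.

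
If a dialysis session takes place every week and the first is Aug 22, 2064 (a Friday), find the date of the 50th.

The 50th occurrence is 49 intervals after the first: 49 × 7 = 343 days after Aug 22, 2064.
Aug has 31 days — 9 days to the end of Aug leaves 334.
Sep has 30 days (304 left).
Oct has 31 days (273 left).
Nov has 30 days (243 left).
Dec has 31 days (212 left).
Jan has 31 days (181 left).
Feb has 28 days (153 left).
Mar has 31 days (122 left).
Apr has 30 days (92 left).
May has 31 days (61 left).
Jun has 30 days (31 left).
31 days into Jul → Jul 31, 2065.

Jul 31, 2065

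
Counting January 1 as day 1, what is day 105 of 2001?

January has 31 days (105 − 31 = 74 remain).
February has 28 days (74 − 28 = 46 remain).
March has 31 days (46 − 31 = 15 remain).
15 into April → April 15.

April 15, 2001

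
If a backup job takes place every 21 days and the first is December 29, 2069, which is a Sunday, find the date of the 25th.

May 17, 2071

The 25th occurrence is 24 intervals after the first: 24 × 21 = 504 days after December 29, 2069.
December has 31 days — 2 days to the end of December leaves 502.
2070 has 365 days (137 left).
January has 31 days (106 left).
February has 28 days (78 left).
March has 31 days (47 left).
April has 30 days (17 left).
17 days into May → May 17, 2071.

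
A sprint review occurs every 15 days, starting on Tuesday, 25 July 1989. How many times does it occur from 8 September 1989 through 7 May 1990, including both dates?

Occurrences land 15·i days after 25 July 1989 for i = 0, 1, 2, …
8 September 1989 is 45 days after the start; 45 ÷ 15 = 3 remainder 0. First occurrence in the window: #4 on 8 September 1989 (3×15 = 45 days in).
7 May 1990 is 286 days after the start; 286 ÷ 15 = 19 remainder 1. Last occurrence in the window: #20 on 6 May 1990.
Occurrences #4 through #20: 17 in total.

17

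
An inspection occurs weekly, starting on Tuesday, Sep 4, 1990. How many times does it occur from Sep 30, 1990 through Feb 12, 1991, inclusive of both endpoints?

20

Occurrences land 7·i days after Sep 4, 1990 for i = 0, 1, 2, …
Sep 30, 1990 is 26 days after the start; 26 ÷ 7 = 3 remainder 5; since the remainder is 5, round up to i = 4. First occurrence in the window: #5 on Oct 2, 1990 (4×7 = 28 days in).
Feb 12, 1991 is 161 days after the start; 161 ÷ 7 = 23 remainder 0. Last occurrence in the window: #24 on Feb 12, 1991.
Occurrences #5 through #24: 20 in total.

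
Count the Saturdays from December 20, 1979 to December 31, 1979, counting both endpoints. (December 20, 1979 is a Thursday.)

2

December 20, 1979 is a Thursday; the first Saturday on or after it is December 22, 1979 (2 days later).
From December 22, 1979 to December 31, 1979 is 31 − 22 = 9 days.
9 ÷ 7 = 1 full weeks with remainder 2, so 1 more Saturdays after the first → 2.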